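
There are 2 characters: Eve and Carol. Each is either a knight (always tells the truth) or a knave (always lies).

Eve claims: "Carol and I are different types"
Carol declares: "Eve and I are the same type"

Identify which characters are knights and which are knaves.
Eve is a knight.
Carol is a knave.

Verification:
- Eve (knight) says "Carol and I are different types" - this is TRUE because Eve is a knight and Carol is a knave.
- Carol (knave) says "Eve and I are the same type" - this is FALSE (a lie) because Carol is a knave and Eve is a knight.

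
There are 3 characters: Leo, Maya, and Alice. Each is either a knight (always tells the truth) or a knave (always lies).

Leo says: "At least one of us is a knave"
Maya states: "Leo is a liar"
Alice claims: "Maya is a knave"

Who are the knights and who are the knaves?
Leo is a knight.
Maya is a knave.
Alice is a knight.

Verification:
- Leo (knight) says "At least one of us is a knave" - this is TRUE because Maya is a knave.
- Maya (knave) says "Leo is a liar" - this is FALSE (a lie) because Leo is a knight.
- Alice (knight) says "Maya is a knave" - this is TRUE because Maya is a knave.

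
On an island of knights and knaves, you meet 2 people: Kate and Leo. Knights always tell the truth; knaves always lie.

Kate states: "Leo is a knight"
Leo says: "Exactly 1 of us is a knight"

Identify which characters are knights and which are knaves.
Kate is a knave.
Leo is a knave.

Verification:
- Kate (knave) says "Leo is a knight" - this is FALSE (a lie) because Leo is a knave.
- Leo (knave) says "Exactly 1 of us is a knight" - this is FALSE (a lie) because there are 0 knights.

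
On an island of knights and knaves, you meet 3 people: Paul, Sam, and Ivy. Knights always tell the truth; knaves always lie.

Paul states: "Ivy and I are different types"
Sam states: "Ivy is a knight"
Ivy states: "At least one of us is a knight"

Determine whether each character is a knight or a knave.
Paul is a knave.
Sam is a knave.
Ivy is a knave.

Verification:
- Paul (knave) says "Ivy and I are different types" - this is FALSE (a lie) because Paul is a knave and Ivy is a knave.
- Sam (knave) says "Ivy is a knight" - this is FALSE (a lie) because Ivy is a knave.
- Ivy (knave) says "At least one of us is a knight" - this is FALSE (a lie) because no one is a knight.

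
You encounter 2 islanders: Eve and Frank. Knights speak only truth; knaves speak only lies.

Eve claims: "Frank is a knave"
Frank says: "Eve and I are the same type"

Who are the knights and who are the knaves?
Eve is a knight.
Frank is a knave.

Verification:
- Eve (knight) says "Frank is a knave" - this is TRUE because Frank is a knave.
- Frank (knave) says "Eve and I are the same type" - this is FALSE (a lie) because Frank is a knave and Eve is a knight.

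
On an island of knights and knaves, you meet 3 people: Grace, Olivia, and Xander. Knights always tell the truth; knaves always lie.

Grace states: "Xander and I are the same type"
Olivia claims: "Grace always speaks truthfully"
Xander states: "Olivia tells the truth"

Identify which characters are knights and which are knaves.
Grace is a knight.
Olivia is a knight.
Xander is a knight.

Verification:
- Grace (knight) says "Xander and I are the same type" - this is TRUE because Grace is a knight and Xander is a knight.
- Olivia (knight) says "Grace always speaks truthfully" - this is TRUE because Grace is a knight.
- Xander (knight) says "Olivia tells the truth" - this is TRUE because Olivia is a knight.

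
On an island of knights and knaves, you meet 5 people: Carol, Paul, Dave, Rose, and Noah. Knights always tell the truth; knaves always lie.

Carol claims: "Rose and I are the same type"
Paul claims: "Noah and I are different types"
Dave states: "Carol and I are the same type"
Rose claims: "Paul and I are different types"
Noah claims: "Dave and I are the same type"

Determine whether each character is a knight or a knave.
Carol is a knight.
Paul is a knave.
Dave is a knight.
Rose is a knight.
Noah is a knave.

Verification:
- Carol (knight) says "Rose and I are the same type" - this is TRUE because Carol is a knight and Rose is a knight.
- Paul (knave) says "Noah and I are different types" - this is FALSE (a lie) because Paul is a knave and Noah is a knave.
- Dave (knight) says "Carol and I are the same type" - this is TRUE because Dave is a knight and Carol is a knight.
- Rose (knight) says "Paul and I are different types" - this is TRUE because Rose is a knight and Paul is a knave.
- Noah (knave) says "Dave and I are the same type" - this is FALSE (a lie) because Noah is a knave and Dave is a knight.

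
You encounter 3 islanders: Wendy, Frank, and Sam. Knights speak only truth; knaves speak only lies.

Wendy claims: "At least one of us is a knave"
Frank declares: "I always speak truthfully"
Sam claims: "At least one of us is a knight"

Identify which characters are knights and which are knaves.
Wendy is a knight.
Frank is a knave.
Sam is a knight.

Verification:
- Wendy (knight) says "At least one of us is a knave" - this is TRUE because Frank is a knave.
- Frank (knave) says "I always speak truthfully" - this is FALSE (a lie) because Frank is a knave.
- Sam (knight) says "At least one of us is a knight" - this is TRUE because Wendy and Sam are knights.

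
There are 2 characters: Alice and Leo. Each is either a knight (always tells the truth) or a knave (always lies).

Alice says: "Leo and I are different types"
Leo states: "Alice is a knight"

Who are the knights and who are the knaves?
Alice is a knave.
Leo is a knave.

Verification:
- Alice (knave) says "Leo and I are different types" - this is FALSE (a lie) because Alice is a knave and Leo is a knave.
- Leo (knave) says "Alice is a knight" - this is FALSE (a lie) because Alice is a knave.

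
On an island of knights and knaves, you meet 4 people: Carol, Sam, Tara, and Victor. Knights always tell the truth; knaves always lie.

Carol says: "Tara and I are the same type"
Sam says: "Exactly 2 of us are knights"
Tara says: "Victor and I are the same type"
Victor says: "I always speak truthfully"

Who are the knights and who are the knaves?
Carol is a knight.
Sam is a knave.
Tara is a knight.
Victor is a knight.

Verification:
- Carol (knight) says "Tara and I are the same type" - this is TRUE because Carol is a knight and Tara is a knight.
- Sam (knave) says "Exactly 2 of us are knights" - this is FALSE (a lie) because there are 3 knights.
- Tara (knight) says "Victor and I are the same type" - this is TRUE because Tara is a knight and Victor is a knight.
- Victor (knight) says "I always speak truthfully" - this is TRUE because Victor is a knight.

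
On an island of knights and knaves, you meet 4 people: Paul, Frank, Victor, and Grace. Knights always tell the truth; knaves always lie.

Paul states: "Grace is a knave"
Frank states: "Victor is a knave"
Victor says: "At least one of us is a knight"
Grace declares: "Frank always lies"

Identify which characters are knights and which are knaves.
Paul is a knave.
Frank is a knave.
Victor is a knight.
Grace is a knight.

Verification:
- Paul (knave) says "Grace is a knave" - this is FALSE (a lie) because Grace is a knight.
- Frank (knave) says "Victor is a knave" - this is FALSE (a lie) because Victor is a knight.
- Victor (knight) says "At least one of us is a knight" - this is TRUE because Victor and Grace are knights.
- Grace (knight) says "Frank always lies" - this is TRUE because Frank is a knave.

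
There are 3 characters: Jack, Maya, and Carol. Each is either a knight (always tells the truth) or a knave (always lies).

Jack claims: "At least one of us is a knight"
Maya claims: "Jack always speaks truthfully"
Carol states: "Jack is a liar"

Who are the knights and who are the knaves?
Jack is a knight.
Maya is a knight.
Carol is a knave.

Verification:
- Jack (knight) says "At least one of us is a knight" - this is TRUE because Jack and Maya are knights.
- Maya (knight) says "Jack always speaks truthfully" - this is TRUE because Jack is a knight.
- Carol (knave) says "Jack is a liar" - this is FALSE (a lie) because Jack is a knight.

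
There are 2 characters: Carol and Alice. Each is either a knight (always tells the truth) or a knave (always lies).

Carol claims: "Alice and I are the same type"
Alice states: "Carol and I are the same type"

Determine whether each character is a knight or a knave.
Carol is a knight.
Alice is a knight.

Verification:
- Carol (knight) says "Alice and I are the same type" - this is TRUE because Carol is a knight and Alice is a knight.
- Alice (knight) says "Carol and I are the same type" - this is TRUE because Alice is a knight and Carol is a knight.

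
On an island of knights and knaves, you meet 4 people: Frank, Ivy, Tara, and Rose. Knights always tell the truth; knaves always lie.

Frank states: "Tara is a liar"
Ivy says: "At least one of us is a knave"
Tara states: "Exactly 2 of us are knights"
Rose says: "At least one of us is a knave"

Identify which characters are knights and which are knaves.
Frank is a knight.
Ivy is a knight.
Tara is a knave.
Rose is a knight.

Verification:
- Frank (knight) says "Tara is a liar" - this is TRUE because Tara is a knave.
- Ivy (knight) says "At least one of us is a knave" - this is TRUE because Tara is a knave.
- Tara (knave) says "Exactly 2 of us are knights" - this is FALSE (a lie) because there are 3 knights.
- Rose (knight) says "At least one of us is a knave" - this is TRUE because Tara is a knave.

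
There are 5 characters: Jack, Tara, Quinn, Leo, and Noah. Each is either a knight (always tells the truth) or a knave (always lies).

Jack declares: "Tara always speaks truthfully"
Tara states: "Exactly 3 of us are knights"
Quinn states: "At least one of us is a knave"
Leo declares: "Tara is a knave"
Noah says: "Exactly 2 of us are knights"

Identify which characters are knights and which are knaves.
Jack is a knight.
Tara is a knight.
Quinn is a knight.
Leo is a knave.
Noah is a knave.

Verification:
- Jack (knight) says "Tara always speaks truthfully" - this is TRUE because Tara is a knight.
- Tara (knight) says "Exactly 3 of us are knights" - this is TRUE because there are 3 knights.
- Quinn (knight) says "At least one of us is a knave" - this is TRUE because Leo and Noah are knaves.
- Leo (knave) says "Tara is a knave" - this is FALSE (a lie) because Tara is a knight.
- Noah (knave) says "Exactly 2 of us are knights" - this is FALSE (a lie) because there are 3 knights.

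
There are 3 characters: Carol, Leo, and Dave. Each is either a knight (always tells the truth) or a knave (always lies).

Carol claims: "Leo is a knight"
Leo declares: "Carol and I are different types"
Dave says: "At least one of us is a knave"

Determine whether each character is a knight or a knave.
Carol is a knave.
Leo is a knave.
Dave is a knight.

Verification:
- Carol (knave) says "Leo is a knight" - this is FALSE (a lie) because Leo is a knave.
- Leo (knave) says "Carol and I are different types" - this is FALSE (a lie) because Leo is a knave and Carol is a knave.
- Dave (knight) says "At least one of us is a knave" - this is TRUE because Carol and Leo are knaves.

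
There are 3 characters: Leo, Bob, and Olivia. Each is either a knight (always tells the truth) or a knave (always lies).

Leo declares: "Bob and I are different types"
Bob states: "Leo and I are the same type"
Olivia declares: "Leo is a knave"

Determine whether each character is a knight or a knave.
Leo is a knight.
Bob is a knave.
Olivia is a knave.

Verification:
- Leo (knight) says "Bob and I are different types" - this is TRUE because Leo is a knight and Bob is a knave.
- Bob (knave) says "Leo and I are the same type" - this is FALSE (a lie) because Bob is a knave and Leo is a knight.
- Olivia (knave) says "Leo is a knave" - this is FALSE (a lie) because Leo is a knight.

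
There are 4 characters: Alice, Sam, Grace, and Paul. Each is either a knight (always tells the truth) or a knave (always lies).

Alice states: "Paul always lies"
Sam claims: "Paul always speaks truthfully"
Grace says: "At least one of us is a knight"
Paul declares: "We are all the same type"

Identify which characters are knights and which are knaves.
Alice is a knight.
Sam is a knave.
Grace is a knight.
Paul is a knave.

Verification:
- Alice (knight) says "Paul always lies" - this is TRUE because Paul is a knave.
- Sam (knave) says "Paul always speaks truthfully" - this is FALSE (a lie) because Paul is a knave.
- Grace (knight) says "At least one of us is a knight" - this is TRUE because Alice and Grace are knights.
- Paul (knave) says "We are all the same type" - this is FALSE (a lie) because Alice and Grace are knights and Sam and Paul are knaves.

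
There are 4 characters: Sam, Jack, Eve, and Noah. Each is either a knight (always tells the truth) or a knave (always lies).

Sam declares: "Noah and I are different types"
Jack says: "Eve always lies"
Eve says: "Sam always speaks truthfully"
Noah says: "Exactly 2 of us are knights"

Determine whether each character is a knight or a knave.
Sam is a knave.
Jack is a knight.
Eve is a knave.
Noah is a knave.

Verification:
- Sam (knave) says "Noah and I are different types" - this is FALSE (a lie) because Sam is a knave and Noah is a knave.
- Jack (knight) says "Eve always lies" - this is TRUE because Eve is a knave.
- Eve (knave) says "Sam always speaks truthfully" - this is FALSE (a lie) because Sam is a knave.
- Noah (knave) says "Exactly 2 of us are knights" - this is FALSE (a lie) because there are 1 knights.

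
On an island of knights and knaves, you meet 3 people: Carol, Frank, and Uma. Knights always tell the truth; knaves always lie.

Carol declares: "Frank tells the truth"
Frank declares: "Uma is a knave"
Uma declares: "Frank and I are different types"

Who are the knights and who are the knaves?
Carol is a knave.
Frank is a knave.
Uma is a knight.

Verification:
- Carol (knave) says "Frank tells the truth" - this is FALSE (a lie) because Frank is a knave.
- Frank (knave) says "Uma is a knave" - this is FALSE (a lie) because Uma is a knight.
- Uma (knight) says "Frank and I are different types" - this is TRUE because Uma is a knight and Frank is a knave.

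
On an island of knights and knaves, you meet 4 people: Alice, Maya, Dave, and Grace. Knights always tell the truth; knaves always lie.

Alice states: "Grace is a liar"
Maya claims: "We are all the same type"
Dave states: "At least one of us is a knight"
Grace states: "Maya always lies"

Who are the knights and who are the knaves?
Alice is a knave.
Maya is a knave.
Dave is a knight.
Grace is a knight.

Verification:
- Alice (knave) says "Grace is a liar" - this is FALSE (a lie) because Grace is a knight.
- Maya (knave) says "We are all the same type" - this is FALSE (a lie) because Dave and Grace are knights and Alice and Maya are knaves.
- Dave (knight) says "At least one of us is a knight" - this is TRUE because Dave and Grace are knights.
- Grace (knight) says "Maya always lies" - this is TRUE because Maya is a knave.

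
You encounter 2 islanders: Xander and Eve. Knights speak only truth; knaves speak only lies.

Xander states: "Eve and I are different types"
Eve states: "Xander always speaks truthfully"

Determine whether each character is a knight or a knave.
Xander is a knave.
Eve is a knave.

Verification:
- Xander (knave) says "Eve and I are different types" - this is FALSE (a lie) because Xander is a knave and Eve is a knave.
- Eve (knave) says "Xander always speaks truthfully" - this is FALSE (a lie) because Xander is a knave.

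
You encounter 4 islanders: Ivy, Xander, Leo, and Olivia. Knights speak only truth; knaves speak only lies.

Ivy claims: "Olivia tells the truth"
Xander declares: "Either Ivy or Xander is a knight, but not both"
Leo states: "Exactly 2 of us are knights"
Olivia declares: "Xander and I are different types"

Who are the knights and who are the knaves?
Ivy is a knave.
Xander is a knave.
Leo is a knave.
Olivia is a knave.

Verification:
- Ivy (knave) says "Olivia tells the truth" - this is FALSE (a lie) because Olivia is a knave.
- Xander (knave) says "Either Ivy or Xander is a knight, but not both" - this is FALSE (a lie) because Ivy is a knave and Xander is a knave.
- Leo (knave) says "Exactly 2 of us are knights" - this is FALSE (a lie) because there are 0 knights.
- Olivia (knave) says "Xander and I are different types" - this is FALSE (a lie) because Olivia is a knave and Xander is a knave.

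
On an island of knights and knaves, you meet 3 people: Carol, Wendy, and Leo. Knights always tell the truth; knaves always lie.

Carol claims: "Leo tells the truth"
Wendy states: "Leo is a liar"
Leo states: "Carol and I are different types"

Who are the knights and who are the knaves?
Carol is a knave.
Wendy is a knight.
Leo is a knave.

Verification:
- Carol (knave) says "Leo tells the truth" - this is FALSE (a lie) because Leo is a knave.
- Wendy (knight) says "Leo is a liar" - this is TRUE because Leo is a knave.
- Leo (knave) says "Carol and I are different types" - this is FALSE (a lie) because Leo is a knave and Carol is a knave.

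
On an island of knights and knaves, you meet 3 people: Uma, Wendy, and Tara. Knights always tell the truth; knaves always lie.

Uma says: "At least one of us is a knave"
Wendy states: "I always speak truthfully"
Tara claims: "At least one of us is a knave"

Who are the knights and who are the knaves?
Uma is a knight.
Wendy is a knave.
Tara is a knight.

Verification:
- Uma (knight) says "At least one of us is a knave" - this is TRUE because Wendy is a knave.
- Wendy (knave) says "I always speak truthfully" - this is FALSE (a lie) because Wendy is a knave.
- Tara (knight) says "At least one of us is a knave" - this is TRUE because Wendy is a knave.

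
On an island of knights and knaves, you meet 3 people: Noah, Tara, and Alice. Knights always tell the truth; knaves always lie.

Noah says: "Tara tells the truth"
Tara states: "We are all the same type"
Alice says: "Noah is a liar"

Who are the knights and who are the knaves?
Noah is a knave.
Tara is a knave.
Alice is a knight.

Verification:
- Noah (knave) says "Tara tells the truth" - this is FALSE (a lie) because Tara is a knave.
- Tara (knave) says "We are all the same type" - this is FALSE (a lie) because Alice is a knight and Noah and Tara are knaves.
- Alice (knight) says "Noah is a liar" - this is TRUE because Noah is a knave.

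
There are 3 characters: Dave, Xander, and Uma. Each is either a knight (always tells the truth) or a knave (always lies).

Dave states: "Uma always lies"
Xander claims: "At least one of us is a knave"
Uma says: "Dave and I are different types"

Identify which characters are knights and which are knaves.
Dave is a knave.
Xander is a knight.
Uma is a knight.

Verification:
- Dave (knave) says "Uma always lies" - this is FALSE (a lie) because Uma is a knight.
- Xander (knight) says "At least one of us is a knave" - this is TRUE because Dave is a knave.
- Uma (knight) says "Dave and I are different types" - this is TRUE because Uma is a knight and Dave is a knave.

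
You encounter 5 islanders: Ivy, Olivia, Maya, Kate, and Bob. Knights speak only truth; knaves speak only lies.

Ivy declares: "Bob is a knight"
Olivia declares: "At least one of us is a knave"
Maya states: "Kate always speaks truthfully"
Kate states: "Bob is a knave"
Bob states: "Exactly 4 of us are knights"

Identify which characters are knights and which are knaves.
Ivy is a knave.
Olivia is a knight.
Maya is a knight.
Kate is a knight.
Bob is a knave.

Verification:
- Ivy (knave) says "Bob is a knight" - this is FALSE (a lie) because Bob is a knave.
- Olivia (knight) says "At least one of us is a knave" - this is TRUE because Ivy and Bob are knaves.
- Maya (knight) says "Kate always speaks truthfully" - this is TRUE because Kate is a knight.
- Kate (knight) says "Bob is a knave" - this is TRUE because Bob is a knave.
- Bob (knave) says "Exactly 4 of us are knights" - this is FALSE (a lie) because there are 3 knights.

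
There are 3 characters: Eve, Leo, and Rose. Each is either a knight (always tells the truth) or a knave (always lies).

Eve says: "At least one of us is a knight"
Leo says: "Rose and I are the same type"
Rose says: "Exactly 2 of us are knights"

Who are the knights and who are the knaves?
Eve is a knight.
Leo is a knave.
Rose is a knight.

Verification:
- Eve (knight) says "At least one of us is a knight" - this is TRUE because Eve and Rose are knights.
- Leo (knave) says "Rose and I are the same type" - this is FALSE (a lie) because Leo is a knave and Rose is a knight.
- Rose (knight) says "Exactly 2 of us are knights" - this is TRUE because there are 2 knights.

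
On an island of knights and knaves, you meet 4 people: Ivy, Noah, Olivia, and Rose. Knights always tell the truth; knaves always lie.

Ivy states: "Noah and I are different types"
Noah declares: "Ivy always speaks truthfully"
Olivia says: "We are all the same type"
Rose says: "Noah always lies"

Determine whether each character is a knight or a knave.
Ivy is a knave.
Noah is a knave.
Olivia is a knave.
Rose is a knight.

Verification:
- Ivy (knave) says "Noah and I are different types" - this is FALSE (a lie) because Ivy is a knave and Noah is a knave.
- Noah (knave) says "Ivy always speaks truthfully" - this is FALSE (a lie) because Ivy is a knave.
- Olivia (knave) says "We are all the same type" - this is FALSE (a lie) because Rose is a knight and Ivy, Noah, and Olivia are knaves.
- Rose (knight) says "Noah always lies" - this is TRUE because Noah is a knave.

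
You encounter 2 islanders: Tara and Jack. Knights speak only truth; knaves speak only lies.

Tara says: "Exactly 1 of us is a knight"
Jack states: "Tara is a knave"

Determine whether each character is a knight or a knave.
Tara is a knight.
Jack is a knave.

Verification:
- Tara (knight) says "Exactly 1 of us is a knight" - this is TRUE because there are 1 knights.
- Jack (knave) says "Tara is a knave" - this is FALSE (a lie) because Tara is a knight.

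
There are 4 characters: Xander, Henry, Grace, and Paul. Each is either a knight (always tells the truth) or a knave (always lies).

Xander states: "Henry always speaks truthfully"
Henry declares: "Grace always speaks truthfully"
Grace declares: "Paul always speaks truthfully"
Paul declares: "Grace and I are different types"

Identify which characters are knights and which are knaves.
Xander is a knave.
Henry is a knave.
Grace is a knave.
Paul is a knave.

Verification:
- Xander (knave) says "Henry always speaks truthfully" - this is FALSE (a lie) because Henry is a knave.
- Henry (knave) says "Grace always speaks truthfully" - this is FALSE (a lie) because Grace is a knave.
- Grace (knave) says "Paul always speaks truthfully" - this is FALSE (a lie) because Paul is a knave.
- Paul (knave) says "Grace and I are different types" - this is FALSE (a lie) because Paul is a knave and Grace is a knave.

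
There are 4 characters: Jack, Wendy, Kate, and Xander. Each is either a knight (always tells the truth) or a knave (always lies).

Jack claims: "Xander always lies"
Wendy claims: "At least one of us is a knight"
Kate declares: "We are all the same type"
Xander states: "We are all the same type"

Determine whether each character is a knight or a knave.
Jack is a knight.
Wendy is a knight.
Kate is a knave.
Xander is a knave.

Verification:
- Jack (knight) says "Xander always lies" - this is TRUE because Xander is a knave.
- Wendy (knight) says "At least one of us is a knight" - this is TRUE because Jack and Wendy are knights.
- Kate (knave) says "We are all the same type" - this is FALSE (a lie) because Jack and Wendy are knights and Kate and Xander are knaves.
- Xander (knave) says "We are all the same type" - this is FALSE (a lie) because Jack and Wendy are knights and Kate and Xander are knaves.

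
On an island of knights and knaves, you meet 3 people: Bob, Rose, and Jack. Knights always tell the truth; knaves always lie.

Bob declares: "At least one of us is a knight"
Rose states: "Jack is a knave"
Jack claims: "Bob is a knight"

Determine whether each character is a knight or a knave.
Bob is a knight.
Rose is a knave.
Jack is a knight.

Verification:
- Bob (knight) says "At least one of us is a knight" - this is TRUE because Bob and Jack are knights.
- Rose (knave) says "Jack is a knave" - this is FALSE (a lie) because Jack is a knight.
- Jack (knight) says "Bob is a knight" - this is TRUE because Bob is a knight.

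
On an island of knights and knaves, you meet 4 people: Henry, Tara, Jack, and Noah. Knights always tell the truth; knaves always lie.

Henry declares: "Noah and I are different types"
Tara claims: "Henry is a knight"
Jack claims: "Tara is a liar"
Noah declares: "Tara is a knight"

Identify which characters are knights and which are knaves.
Henry is a knave.
Tara is a knave.
Jack is a knight.
Noah is a knave.

Verification:
- Henry (knave) says "Noah and I are different types" - this is FALSE (a lie) because Henry is a knave and Noah is a knave.
- Tara (knave) says "Henry is a knight" - this is FALSE (a lie) because Henry is a knave.
- Jack (knight) says "Tara is a liar" - this is TRUE because Tara is a knave.
- Noah (knave) says "Tara is a knight" - this is FALSE (a lie) because Tara is a knave.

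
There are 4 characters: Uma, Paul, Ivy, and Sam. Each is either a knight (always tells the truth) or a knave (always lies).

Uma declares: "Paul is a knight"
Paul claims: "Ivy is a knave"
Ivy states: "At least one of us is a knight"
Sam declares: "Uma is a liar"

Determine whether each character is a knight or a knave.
Uma is a knave.
Paul is a knave.
Ivy is a knight.
Sam is a knight.

Verification:
- Uma (knave) says "Paul is a knight" - this is FALSE (a lie) because Paul is a knave.
- Paul (knave) says "Ivy is a knave" - this is FALSE (a lie) because Ivy is a knight.
- Ivy (knight) says "At least one of us is a knight" - this is TRUE because Ivy and Sam are knights.
- Sam (knight) says "Uma is a liar" - this is TRUE because Uma is a knave.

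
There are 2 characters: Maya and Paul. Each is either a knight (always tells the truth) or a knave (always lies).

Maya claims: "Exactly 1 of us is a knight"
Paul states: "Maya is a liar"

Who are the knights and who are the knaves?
Maya is a knight.
Paul is a knave.

Verification:
- Maya (knight) says "Exactly 1 of us is a knight" - this is TRUE because there are 1 knights.
- Paul (knave) says "Maya is a liar" - this is FALSE (a lie) because Maya is a knight.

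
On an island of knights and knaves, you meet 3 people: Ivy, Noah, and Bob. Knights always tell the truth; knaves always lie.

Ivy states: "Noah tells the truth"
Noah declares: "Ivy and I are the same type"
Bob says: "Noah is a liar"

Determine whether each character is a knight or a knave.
Ivy is a knight.
Noah is a knight.
Bob is a knave.

Verification:
- Ivy (knight) says "Noah tells the truth" - this is TRUE because Noah is a knight.
- Noah (knight) says "Ivy and I are the same type" - this is TRUE because Noah is a knight and Ivy is a knight.
- Bob (knave) says "Noah is a liar" - this is FALSE (a lie) because Noah is a knight.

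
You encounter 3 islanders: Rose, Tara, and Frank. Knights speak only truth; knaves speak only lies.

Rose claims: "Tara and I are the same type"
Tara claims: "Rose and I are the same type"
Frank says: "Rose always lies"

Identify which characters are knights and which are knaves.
Rose is a knight.
Tara is a knight.
Frank is a knave.

Verification:
- Rose (knight) says "Tara and I are the same type" - this is TRUE because Rose is a knight and Tara is a knight.
- Tara (knight) says "Rose and I are the same type" - this is TRUE because Tara is a knight and Rose is a knight.
- Frank (knave) says "Rose always lies" - this is FALSE (a lie) because Rose is a knight.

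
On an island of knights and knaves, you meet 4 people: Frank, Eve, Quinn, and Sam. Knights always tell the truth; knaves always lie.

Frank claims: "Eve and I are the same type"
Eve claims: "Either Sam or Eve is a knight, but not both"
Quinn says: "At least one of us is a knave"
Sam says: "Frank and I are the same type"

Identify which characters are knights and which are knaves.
Frank is a knight.
Eve is a knight.
Quinn is a knight.
Sam is a knave.

Verification:
- Frank (knight) says "Eve and I are the same type" - this is TRUE because Frank is a knight and Eve is a knight.
- Eve (knight) says "Either Sam or Eve is a knight, but not both" - this is TRUE because Sam is a knave and Eve is a knight.
- Quinn (knight) says "At least one of us is a knave" - this is TRUE because Sam is a knave.
- Sam (knave) says "Frank and I are the same type" - this is FALSE (a lie) because Sam is a knave and Frank is a knight.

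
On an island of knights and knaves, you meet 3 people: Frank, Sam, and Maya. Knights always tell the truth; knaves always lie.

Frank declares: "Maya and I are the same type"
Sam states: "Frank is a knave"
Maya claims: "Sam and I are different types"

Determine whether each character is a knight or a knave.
Frank is a knight.
Sam is a knave.
Maya is a knight.

Verification:
- Frank (knight) says "Maya and I are the same type" - this is TRUE because Frank is a knight and Maya is a knight.
- Sam (knave) says "Frank is a knave" - this is FALSE (a lie) because Frank is a knight.
- Maya (knight) says "Sam and I are different types" - this is TRUE because Maya is a knight and Sam is a knave.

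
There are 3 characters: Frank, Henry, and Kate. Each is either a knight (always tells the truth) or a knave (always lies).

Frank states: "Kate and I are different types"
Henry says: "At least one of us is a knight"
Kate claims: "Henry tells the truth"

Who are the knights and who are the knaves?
Frank is a knave.
Henry is a knave.
Kate is a knave.

Verification:
- Frank (knave) says "Kate and I are different types" - this is FALSE (a lie) because Frank is a knave and Kate is a knave.
- Henry (knave) says "At least one of us is a knight" - this is FALSE (a lie) because no one is a knight.
- Kate (knave) says "Henry tells the truth" - this is FALSE (a lie) because Henry is a knave.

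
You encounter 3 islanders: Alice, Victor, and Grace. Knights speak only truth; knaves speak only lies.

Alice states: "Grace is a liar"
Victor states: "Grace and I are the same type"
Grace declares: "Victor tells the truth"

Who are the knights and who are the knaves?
Alice is a knave.
Victor is a knight.
Grace is a knight.

Verification:
- Alice (knave) says "Grace is a liar" - this is FALSE (a lie) because Grace is a knight.
- Victor (knight) says "Grace and I are the same type" - this is TRUE because Victor is a knight and Grace is a knight.
- Grace (knight) says "Victor tells the truth" - this is TRUE because Victor is a knight.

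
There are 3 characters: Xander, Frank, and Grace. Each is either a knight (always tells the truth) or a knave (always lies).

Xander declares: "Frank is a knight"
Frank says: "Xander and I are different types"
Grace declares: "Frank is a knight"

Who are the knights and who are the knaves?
Xander is a knave.
Frank is a knave.
Grace is a knave.

Verification:
- Xander (knave) says "Frank is a knight" - this is FALSE (a lie) because Frank is a knave.
- Frank (knave) says "Xander and I are different types" - this is FALSE (a lie) because Frank is a knave and Xander is a knave.
- Grace (knave) says "Frank is a knight" - this is FALSE (a lie) because Frank is a knave.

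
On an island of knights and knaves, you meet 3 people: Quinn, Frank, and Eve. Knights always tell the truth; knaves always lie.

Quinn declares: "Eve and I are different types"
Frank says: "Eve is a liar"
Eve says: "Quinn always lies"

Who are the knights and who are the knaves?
Quinn is a knight.
Frank is a knight.
Eve is a knave.

Verification:
- Quinn (knight) says "Eve and I are different types" - this is TRUE because Quinn is a knight and Eve is a knave.
- Frank (knight) says "Eve is a liar" - this is TRUE because Eve is a knave.
- Eve (knave) says "Quinn always lies" - this is FALSE (a lie) because Quinn is a knight.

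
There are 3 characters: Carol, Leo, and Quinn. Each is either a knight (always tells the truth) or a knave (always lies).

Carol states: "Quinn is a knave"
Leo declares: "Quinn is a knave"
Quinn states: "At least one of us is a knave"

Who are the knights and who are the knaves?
Carol is a knave.
Leo is a knave.
Quinn is a knight.

Verification:
- Carol (knave) says "Quinn is a knave" - this is FALSE (a lie) because Quinn is a knight.
- Leo (knave) says "Quinn is a knave" - this is FALSE (a lie) because Quinn is a knight.
- Quinn (knight) says "At least one of us is a knave" - this is TRUE because Carol and Leo are knaves.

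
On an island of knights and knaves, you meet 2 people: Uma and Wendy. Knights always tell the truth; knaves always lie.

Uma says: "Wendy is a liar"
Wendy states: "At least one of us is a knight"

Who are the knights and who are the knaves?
Uma is a knave.
Wendy is a knight.

Verification:
- Uma (knave) says "Wendy is a liar" - this is FALSE (a lie) because Wendy is a knight.
- Wendy (knight) says "At least one of us is a knight" - this is TRUE because Wendy is a knight.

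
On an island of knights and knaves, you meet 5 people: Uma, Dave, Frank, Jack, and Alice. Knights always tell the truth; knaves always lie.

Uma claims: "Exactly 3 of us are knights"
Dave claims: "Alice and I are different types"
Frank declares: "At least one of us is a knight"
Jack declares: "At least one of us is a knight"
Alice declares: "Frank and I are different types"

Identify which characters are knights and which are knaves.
Uma is a knave.
Dave is a knave.
Frank is a knave.
Jack is a knave.
Alice is a knave.

Verification:
- Uma (knave) says "Exactly 3 of us are knights" - this is FALSE (a lie) because there are 0 knights.
- Dave (knave) says "Alice and I are different types" - this is FALSE (a lie) because Dave is a knave and Alice is a knave.
- Frank (knave) says "At least one of us is a knight" - this is FALSE (a lie) because no one is a knight.
- Jack (knave) says "At least one of us is a knight" - this is FALSE (a lie) because no one is a knight.
- Alice (knave) says "Frank and I are different types" - this is FALSE (a lie) because Alice is a knave and Frank is a knave.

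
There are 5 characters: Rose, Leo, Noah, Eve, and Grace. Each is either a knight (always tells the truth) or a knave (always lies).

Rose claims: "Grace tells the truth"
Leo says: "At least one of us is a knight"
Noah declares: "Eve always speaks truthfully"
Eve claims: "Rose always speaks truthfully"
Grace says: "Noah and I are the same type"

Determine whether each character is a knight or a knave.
Rose is a knight.
Leo is a knight.
Noah is a knight.
Eve is a knight.
Grace is a knight.

Verification:
- Rose (knight) says "Grace tells the truth" - this is TRUE because Grace is a knight.
- Leo (knight) says "At least one of us is a knight" - this is TRUE because Rose, Leo, Noah, Eve, and Grace are knights.
- Noah (knight) says "Eve always speaks truthfully" - this is TRUE because Eve is a knight.
- Eve (knight) says "Rose always speaks truthfully" - this is TRUE because Rose is a knight.
- Grace (knight) says "Noah and I are the same type" - this is TRUE because Grace is a knight and Noah is a knight.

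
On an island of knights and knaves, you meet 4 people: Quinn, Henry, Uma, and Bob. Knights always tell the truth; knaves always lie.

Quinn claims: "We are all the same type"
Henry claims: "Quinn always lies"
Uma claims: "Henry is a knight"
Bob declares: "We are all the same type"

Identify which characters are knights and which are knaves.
Quinn is a knave.
Henry is a knight.
Uma is a knight.
Bob is a knave.

Verification:
- Quinn (knave) says "We are all the same type" - this is FALSE (a lie) because Henry and Uma are knights and Quinn and Bob are knaves.
- Henry (knight) says "Quinn always lies" - this is TRUE because Quinn is a knave.
- Uma (knight) says "Henry is a knight" - this is TRUE because Henry is a knight.
- Bob (knave) says "We are all the same type" - this is FALSE (a lie) because Henry and Uma are knights and Quinn and Bob are knaves.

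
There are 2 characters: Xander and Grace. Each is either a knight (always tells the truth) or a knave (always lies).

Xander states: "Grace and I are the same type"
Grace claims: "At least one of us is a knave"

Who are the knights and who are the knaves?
Xander is a knave.
Grace is a knight.

Verification:
- Xander (knave) says "Grace and I are the same type" - this is FALSE (a lie) because Xander is a knave and Grace is a knight.
- Grace (knight) says "At least one of us is a knave" - this is TRUE because Xander is a knave.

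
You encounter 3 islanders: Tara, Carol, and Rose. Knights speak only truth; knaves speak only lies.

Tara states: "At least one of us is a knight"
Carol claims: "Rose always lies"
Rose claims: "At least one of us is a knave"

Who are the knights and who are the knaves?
Tara is a knight.
Carol is a knave.
Rose is a knight.

Verification:
- Tara (knight) says "At least one of us is a knight" - this is TRUE because Tara and Rose are knights.
- Carol (knave) says "Rose always lies" - this is FALSE (a lie) because Rose is a knight.
- Rose (knight) says "At least one of us is a knave" - this is TRUE because Carol is a knave.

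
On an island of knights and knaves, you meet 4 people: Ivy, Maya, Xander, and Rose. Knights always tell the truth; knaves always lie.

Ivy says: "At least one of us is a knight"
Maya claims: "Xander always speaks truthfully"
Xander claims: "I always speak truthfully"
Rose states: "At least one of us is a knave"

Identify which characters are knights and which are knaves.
Ivy is a knight.
Maya is a knave.
Xander is a knave.
Rose is a knight.

Verification:
- Ivy (knight) says "At least one of us is a knight" - this is TRUE because Ivy and Rose are knights.
- Maya (knave) says "Xander always speaks truthfully" - this is FALSE (a lie) because Xander is a knave.
- Xander (knave) says "I always speak truthfully" - this is FALSE (a lie) because Xander is a knave.
- Rose (knight) says "At least one of us is a knave" - this is TRUE because Maya and Xander are knaves.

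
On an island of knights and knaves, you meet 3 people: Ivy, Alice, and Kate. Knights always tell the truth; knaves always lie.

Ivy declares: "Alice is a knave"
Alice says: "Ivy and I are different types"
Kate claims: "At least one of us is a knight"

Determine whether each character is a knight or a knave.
Ivy is a knave.
Alice is a knight.
Kate is a knight.

Verification:
- Ivy (knave) says "Alice is a knave" - this is FALSE (a lie) because Alice is a knight.
- Alice (knight) says "Ivy and I are different types" - this is TRUE because Alice is a knight and Ivy is a knave.
- Kate (knight) says "At least one of us is a knight" - this is TRUE because Alice and Kate are knights.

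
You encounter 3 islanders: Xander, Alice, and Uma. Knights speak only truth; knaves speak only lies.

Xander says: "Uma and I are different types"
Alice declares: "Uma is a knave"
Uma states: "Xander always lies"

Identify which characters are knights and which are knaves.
Xander is a knight.
Alice is a knight.
Uma is a knave.

Verification:
- Xander (knight) says "Uma and I are different types" - this is TRUE because Xander is a knight and Uma is a knave.
- Alice (knight) says "Uma is a knave" - this is TRUE because Uma is a knave.
- Uma (knave) says "Xander always lies" - this is FALSE (a lie) because Xander is a knight.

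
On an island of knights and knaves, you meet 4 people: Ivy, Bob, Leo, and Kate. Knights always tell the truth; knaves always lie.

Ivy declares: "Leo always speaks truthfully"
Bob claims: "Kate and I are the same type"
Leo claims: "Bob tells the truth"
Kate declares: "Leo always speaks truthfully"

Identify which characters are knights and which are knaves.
Ivy is a knight.
Bob is a knight.
Leo is a knight.
Kate is a knight.

Verification:
- Ivy (knight) says "Leo always speaks truthfully" - this is TRUE because Leo is a knight.
- Bob (knight) says "Kate and I are the same type" - this is TRUE because Bob is a knight and Kate is a knight.
- Leo (knight) says "Bob tells the truth" - this is TRUE because Bob is a knight.
- Kate (knight) says "Leo always speaks truthfully" - this is TRUE because Leo is a knight.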